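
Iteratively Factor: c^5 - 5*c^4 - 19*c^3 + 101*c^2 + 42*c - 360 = (c - 3)*(c^4 - 2*c^3 - 25*c^2 + 26*c + 120) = (c - 3)*(c + 4)*(c^3 - 6*c^2 - c + 30) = (c - 3)^2*(c + 4)*(c^2 - 3*c - 10) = (c - 3)^2*(c + 2)*(c + 4)*(c - 5)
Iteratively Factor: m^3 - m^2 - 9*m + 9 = (m - 1)*(m^2 - 9) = (m - 3)*(m - 1)*(m + 3)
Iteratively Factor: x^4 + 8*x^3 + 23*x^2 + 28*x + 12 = (x + 2)*(x^3 + 6*x^2 + 11*x + 6) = (x + 1)*(x + 2)*(x^2 + 5*x + 6) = (x + 1)*(x + 2)^2*(x + 3)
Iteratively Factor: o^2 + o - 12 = (o - 3)*(o + 4)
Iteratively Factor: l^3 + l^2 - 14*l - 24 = (l + 3)*(l^2 - 2*l - 8) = (l + 2)*(l + 3)*(l - 4)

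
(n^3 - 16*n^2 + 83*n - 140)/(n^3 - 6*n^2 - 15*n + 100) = (n^2 - 11*n + 28)/(n^2 - n - 20)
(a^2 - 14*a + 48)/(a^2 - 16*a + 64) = (a - 6)/(a - 8)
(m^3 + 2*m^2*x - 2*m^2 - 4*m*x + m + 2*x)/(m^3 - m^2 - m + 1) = (m + 2*x)/(m + 1)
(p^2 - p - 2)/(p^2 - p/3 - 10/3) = 3*(p + 1)/(3*p + 5)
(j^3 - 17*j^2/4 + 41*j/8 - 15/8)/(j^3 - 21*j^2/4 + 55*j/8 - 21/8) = (2*j - 5)/(2*j - 7)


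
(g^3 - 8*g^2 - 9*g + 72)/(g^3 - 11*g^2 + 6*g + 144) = (g - 3)/(g - 6)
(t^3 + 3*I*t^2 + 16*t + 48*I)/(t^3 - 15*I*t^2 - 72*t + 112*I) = (t^2 + 7*I*t - 12)/(t^2 - 11*I*t - 28)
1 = 1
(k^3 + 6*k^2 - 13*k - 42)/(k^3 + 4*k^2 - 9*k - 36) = (k^2 + 9*k + 14)/(k^2 + 7*k + 12)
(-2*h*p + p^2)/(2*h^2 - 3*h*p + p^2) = p/(-h + p)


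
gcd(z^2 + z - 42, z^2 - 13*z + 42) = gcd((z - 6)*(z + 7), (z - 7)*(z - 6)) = z - 6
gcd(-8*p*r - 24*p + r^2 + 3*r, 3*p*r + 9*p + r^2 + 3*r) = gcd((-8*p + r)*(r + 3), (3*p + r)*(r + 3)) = r + 3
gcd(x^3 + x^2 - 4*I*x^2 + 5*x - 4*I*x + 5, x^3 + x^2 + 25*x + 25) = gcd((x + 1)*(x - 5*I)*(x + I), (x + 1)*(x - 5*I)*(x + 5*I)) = x^2 + x*(1 - 5*I) - 5*I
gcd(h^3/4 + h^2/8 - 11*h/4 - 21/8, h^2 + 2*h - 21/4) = 1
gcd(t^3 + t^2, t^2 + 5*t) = t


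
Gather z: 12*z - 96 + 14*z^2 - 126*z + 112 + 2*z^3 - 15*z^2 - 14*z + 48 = 2*z^3 - z^2 - 128*z + 64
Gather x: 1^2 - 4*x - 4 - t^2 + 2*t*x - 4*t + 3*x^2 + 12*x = -t^2 - 4*t + 3*x^2 + x*(2*t + 8) - 3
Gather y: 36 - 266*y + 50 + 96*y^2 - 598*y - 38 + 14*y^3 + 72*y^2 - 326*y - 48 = 14*y^3 + 168*y^2 - 1190*y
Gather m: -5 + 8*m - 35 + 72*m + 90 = 80*m + 50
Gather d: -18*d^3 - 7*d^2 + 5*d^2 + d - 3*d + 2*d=-18*d^3 - 2*d^2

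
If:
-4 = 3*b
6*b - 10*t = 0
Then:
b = -4/3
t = -4/5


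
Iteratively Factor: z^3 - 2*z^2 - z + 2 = (z - 1)*(z^2 - z - 2) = (z - 1)*(z + 1)*(z - 2)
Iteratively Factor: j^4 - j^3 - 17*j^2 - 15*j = (j - 5)*(j^3 + 4*j^2 + 3*j) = (j - 5)*(j + 1)*(j^2 + 3*j) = j*(j - 5)*(j + 1)*(j + 3)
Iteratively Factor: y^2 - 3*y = (y - 3)*(y)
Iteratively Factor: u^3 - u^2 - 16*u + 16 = (u - 4)*(u^2 + 3*u - 4) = (u - 4)*(u - 1)*(u + 4)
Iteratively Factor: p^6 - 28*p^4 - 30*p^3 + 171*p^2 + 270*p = (p + 3)*(p^5 - 3*p^4 - 19*p^3 + 27*p^2 + 90*p) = (p + 2)*(p + 3)*(p^4 - 5*p^3 - 9*p^2 + 45*p) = (p + 2)*(p + 3)^2*(p^3 - 8*p^2 + 15*p) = p*(p + 2)*(p + 3)^2*(p^2 - 8*p + 15) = p*(p - 5)*(p + 2)*(p + 3)^2*(p - 3)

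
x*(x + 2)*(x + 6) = x^3 + 8*x^2 + 12*x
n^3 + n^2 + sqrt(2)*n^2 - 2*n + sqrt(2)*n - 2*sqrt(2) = (n - 1)*(n + 2)*(n + sqrt(2))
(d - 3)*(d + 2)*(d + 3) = d^3 + 2*d^2 - 9*d - 18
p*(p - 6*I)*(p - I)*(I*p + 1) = I*p^4 + 8*p^3 - 13*I*p^2 - 6*p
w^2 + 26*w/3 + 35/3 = (w + 5/3)*(w + 7)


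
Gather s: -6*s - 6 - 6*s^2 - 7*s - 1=-6*s^2 - 13*s - 7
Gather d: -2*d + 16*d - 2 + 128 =14*d + 126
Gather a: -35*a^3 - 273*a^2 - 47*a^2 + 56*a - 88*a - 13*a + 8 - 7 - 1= -35*a^3 - 320*a^2 - 45*a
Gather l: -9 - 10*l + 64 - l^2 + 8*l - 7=-l^2 - 2*l + 48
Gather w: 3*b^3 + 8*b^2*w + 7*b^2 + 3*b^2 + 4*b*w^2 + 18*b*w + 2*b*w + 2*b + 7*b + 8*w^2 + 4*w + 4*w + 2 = 3*b^3 + 10*b^2 + 9*b + w^2*(4*b + 8) + w*(8*b^2 + 20*b + 8) + 2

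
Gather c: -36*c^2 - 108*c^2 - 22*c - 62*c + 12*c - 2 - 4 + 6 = -144*c^2 - 72*c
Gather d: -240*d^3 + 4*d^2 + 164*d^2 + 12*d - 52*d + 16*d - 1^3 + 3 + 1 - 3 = -240*d^3 + 168*d^2 - 24*d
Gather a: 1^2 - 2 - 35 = -36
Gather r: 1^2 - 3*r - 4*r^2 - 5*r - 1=-4*r^2 - 8*r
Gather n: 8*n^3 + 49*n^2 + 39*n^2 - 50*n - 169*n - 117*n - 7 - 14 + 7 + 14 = 8*n^3 + 88*n^2 - 336*n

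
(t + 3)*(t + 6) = t^2 + 9*t + 18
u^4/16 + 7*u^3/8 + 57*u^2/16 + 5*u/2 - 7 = (u/4 + 1)^2*(u - 1)*(u + 7)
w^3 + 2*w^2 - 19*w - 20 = (w - 4)*(w + 1)*(w + 5)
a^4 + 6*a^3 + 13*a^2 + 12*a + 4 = (a + 1)^2*(a + 2)^2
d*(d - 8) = d^2 - 8*d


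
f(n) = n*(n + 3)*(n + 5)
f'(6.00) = 219.00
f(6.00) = 594.00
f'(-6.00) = 27.00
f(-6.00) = -18.00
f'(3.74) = 116.80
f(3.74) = 220.31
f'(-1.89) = -4.52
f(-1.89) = -6.52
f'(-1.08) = 1.22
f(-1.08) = -8.13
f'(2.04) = 60.12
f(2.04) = 72.38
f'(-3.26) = -5.28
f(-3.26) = 1.47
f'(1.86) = 55.14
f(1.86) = 62.01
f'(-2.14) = -5.50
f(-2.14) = -5.26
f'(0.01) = 15.16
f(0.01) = 0.15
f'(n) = n*(n + 3) + n*(n + 5) + (n + 3)*(n + 5)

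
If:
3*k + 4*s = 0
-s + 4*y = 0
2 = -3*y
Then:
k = 32/9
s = -8/3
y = -2/3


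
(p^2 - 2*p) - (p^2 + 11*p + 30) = -13*p - 30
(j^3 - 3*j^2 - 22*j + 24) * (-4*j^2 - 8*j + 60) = -4*j^5 + 4*j^4 + 172*j^3 - 100*j^2 - 1512*j + 1440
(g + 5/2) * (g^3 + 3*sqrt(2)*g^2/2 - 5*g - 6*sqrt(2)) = g^4 + 3*sqrt(2)*g^3/2 + 5*g^3/2 - 5*g^2 + 15*sqrt(2)*g^2/4 - 25*g/2 - 6*sqrt(2)*g - 15*sqrt(2)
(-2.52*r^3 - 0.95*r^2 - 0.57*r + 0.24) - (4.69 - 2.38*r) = -2.52*r^3 - 0.95*r^2 + 1.81*r - 4.45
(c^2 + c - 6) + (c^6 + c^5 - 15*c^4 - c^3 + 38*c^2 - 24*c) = c^6 + c^5 - 15*c^4 - c^3 + 39*c^2 - 23*c - 6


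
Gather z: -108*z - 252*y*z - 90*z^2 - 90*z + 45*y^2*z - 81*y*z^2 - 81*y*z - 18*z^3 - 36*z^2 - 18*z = -18*z^3 + z^2*(-81*y - 126) + z*(45*y^2 - 333*y - 216)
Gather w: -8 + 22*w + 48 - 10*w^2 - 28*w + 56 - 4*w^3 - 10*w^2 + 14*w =-4*w^3 - 20*w^2 + 8*w + 96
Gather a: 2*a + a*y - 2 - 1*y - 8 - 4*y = a*(y + 2) - 5*y - 10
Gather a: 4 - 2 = 2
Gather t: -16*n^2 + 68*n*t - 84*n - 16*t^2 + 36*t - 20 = -16*n^2 - 84*n - 16*t^2 + t*(68*n + 36) - 20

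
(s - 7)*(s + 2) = s^2 - 5*s - 14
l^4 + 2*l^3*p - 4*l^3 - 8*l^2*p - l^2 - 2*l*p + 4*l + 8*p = (l - 4)*(l - 1)*(l + 1)*(l + 2*p)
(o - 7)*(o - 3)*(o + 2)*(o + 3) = o^4 - 5*o^3 - 23*o^2 + 45*o + 126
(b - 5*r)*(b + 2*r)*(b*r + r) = b^3*r - 3*b^2*r^2 + b^2*r - 10*b*r^3 - 3*b*r^2 - 10*r^3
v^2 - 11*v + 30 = (v - 6)*(v - 5)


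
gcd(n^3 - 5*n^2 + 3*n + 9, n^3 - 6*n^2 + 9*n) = n^2 - 6*n + 9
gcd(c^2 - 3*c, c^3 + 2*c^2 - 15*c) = c^2 - 3*c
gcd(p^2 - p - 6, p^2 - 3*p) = p - 3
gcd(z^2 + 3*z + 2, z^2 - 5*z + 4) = 1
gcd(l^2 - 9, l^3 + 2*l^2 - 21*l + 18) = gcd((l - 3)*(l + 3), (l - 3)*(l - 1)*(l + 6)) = l - 3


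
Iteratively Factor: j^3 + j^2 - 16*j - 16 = (j + 4)*(j^2 - 3*j - 4) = (j + 1)*(j + 4)*(j - 4)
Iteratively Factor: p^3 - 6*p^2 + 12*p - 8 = (p - 2)*(p^2 - 4*p + 4) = (p - 2)^2*(p - 2)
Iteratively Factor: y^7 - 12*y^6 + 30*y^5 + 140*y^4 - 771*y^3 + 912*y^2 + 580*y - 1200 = (y - 2)*(y^6 - 10*y^5 + 10*y^4 + 160*y^3 - 451*y^2 + 10*y + 600) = (y - 2)^2*(y^5 - 8*y^4 - 6*y^3 + 148*y^2 - 155*y - 300) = (y - 2)^2*(y + 1)*(y^4 - 9*y^3 + 3*y^2 + 145*y - 300) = (y - 5)*(y - 2)^2*(y + 1)*(y^3 - 4*y^2 - 17*y + 60) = (y - 5)*(y - 2)^2*(y + 1)*(y + 4)*(y^2 - 8*y + 15) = (y - 5)*(y - 3)*(y - 2)^2*(y + 1)*(y + 4)*(y - 5)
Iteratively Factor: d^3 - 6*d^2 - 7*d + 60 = (d - 5)*(d^2 - d - 12) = (d - 5)*(d - 4)*(d + 3)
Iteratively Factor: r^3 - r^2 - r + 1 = (r - 1)*(r^2 - 1) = (r - 1)^2*(r + 1)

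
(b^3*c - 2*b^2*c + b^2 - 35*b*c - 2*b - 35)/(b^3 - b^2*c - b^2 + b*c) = (b^3*c - 2*b^2*c + b^2 - 35*b*c - 2*b - 35)/(b*(b^2 - b*c - b + c))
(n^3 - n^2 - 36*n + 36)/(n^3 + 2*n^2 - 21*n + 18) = (n - 6)/(n - 3)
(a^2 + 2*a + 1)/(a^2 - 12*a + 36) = (a^2 + 2*a + 1)/(a^2 - 12*a + 36)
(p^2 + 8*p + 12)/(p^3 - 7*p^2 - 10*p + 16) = (p + 6)/(p^2 - 9*p + 8)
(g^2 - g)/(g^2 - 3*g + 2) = g/(g - 2)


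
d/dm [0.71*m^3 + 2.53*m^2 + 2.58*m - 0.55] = 2.13*m^2 + 5.06*m + 2.58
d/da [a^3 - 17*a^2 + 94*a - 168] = 3*a^2 - 34*a + 94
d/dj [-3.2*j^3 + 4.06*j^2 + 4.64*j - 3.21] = -9.6*j^2 + 8.12*j + 4.64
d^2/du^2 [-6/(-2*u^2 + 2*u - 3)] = 24*(-2*u^2 + 2*u + 2*(2*u - 1)^2 - 3)/(2*u^2 - 2*u + 3)^3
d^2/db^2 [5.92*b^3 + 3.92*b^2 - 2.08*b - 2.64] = 35.52*b + 7.84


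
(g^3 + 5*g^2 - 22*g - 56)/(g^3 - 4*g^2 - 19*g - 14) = (g^2 + 3*g - 28)/(g^2 - 6*g - 7)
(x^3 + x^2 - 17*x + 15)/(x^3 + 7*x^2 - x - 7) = (x^2 + 2*x - 15)/(x^2 + 8*x + 7)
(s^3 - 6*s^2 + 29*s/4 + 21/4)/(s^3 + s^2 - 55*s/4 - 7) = (s - 3)/(s + 4)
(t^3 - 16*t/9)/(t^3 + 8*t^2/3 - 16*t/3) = (t + 4/3)/(t + 4)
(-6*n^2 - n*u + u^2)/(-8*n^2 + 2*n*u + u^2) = (-6*n^2 - n*u + u^2)/(-8*n^2 + 2*n*u + u^2)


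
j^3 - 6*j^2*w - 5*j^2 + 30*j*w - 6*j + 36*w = (j - 6)*(j + 1)*(j - 6*w)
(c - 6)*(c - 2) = c^2 - 8*c + 12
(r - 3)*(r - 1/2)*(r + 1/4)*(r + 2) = r^4 - 5*r^3/4 - 47*r^2/8 + 13*r/8 + 3/4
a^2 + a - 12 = (a - 3)*(a + 4)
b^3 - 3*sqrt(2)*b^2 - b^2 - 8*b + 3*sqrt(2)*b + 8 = (b - 1)*(b - 4*sqrt(2))*(b + sqrt(2))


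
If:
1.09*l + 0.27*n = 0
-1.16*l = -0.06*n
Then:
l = 0.00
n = 0.00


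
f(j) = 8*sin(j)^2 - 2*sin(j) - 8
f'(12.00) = -8.93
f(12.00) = -4.62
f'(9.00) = -4.19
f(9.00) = -7.47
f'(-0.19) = -4.93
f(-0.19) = -7.34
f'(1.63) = -0.83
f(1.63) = -2.02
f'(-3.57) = -4.23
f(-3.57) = -7.45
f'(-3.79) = -6.11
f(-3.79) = -6.29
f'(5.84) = -8.01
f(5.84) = -5.67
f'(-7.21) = -8.88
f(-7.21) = -1.28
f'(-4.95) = 3.19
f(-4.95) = -2.39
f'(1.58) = -0.13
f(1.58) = -2.00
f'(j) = 16*sin(j)*cos(j) - 2*cos(j)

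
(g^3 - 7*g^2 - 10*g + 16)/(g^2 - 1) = (g^2 - 6*g - 16)/(g + 1)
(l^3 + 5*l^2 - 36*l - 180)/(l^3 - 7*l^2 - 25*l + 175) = (l^2 - 36)/(l^2 - 12*l + 35)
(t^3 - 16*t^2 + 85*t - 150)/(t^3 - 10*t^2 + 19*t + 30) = (t - 5)/(t + 1)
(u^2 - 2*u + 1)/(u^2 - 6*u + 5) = (u - 1)/(u - 5)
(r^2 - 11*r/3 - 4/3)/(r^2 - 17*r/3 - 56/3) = (-3*r^2 + 11*r + 4)/(-3*r^2 + 17*r + 56)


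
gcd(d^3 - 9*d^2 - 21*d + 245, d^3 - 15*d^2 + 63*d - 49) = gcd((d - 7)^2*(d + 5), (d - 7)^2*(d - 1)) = d^2 - 14*d + 49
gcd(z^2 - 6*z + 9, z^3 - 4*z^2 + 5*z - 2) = 1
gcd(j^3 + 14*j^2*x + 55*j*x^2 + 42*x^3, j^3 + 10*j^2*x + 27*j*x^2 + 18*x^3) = j^2 + 7*j*x + 6*x^2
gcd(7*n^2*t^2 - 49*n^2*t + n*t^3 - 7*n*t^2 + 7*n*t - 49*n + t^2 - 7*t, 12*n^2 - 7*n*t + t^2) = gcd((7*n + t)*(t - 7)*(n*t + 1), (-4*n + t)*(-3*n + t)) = 1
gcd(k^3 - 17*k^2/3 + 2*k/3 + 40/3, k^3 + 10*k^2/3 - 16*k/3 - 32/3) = k^2 - 2*k/3 - 8/3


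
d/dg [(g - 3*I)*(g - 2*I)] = 2*g - 5*I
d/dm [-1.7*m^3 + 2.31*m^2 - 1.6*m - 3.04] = -5.1*m^2 + 4.62*m - 1.6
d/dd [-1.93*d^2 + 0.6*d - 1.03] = 0.6 - 3.86*d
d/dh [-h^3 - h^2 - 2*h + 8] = -3*h^2 - 2*h - 2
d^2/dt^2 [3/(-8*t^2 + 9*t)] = 6*(8*t*(8*t - 9) - (16*t - 9)^2)/(t^3*(8*t - 9)^3)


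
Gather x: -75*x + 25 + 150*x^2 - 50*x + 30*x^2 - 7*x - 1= 180*x^2 - 132*x + 24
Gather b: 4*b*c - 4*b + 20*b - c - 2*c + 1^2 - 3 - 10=b*(4*c + 16) - 3*c - 12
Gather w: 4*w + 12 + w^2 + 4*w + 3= w^2 + 8*w + 15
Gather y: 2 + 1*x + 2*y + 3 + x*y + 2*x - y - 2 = 3*x + y*(x + 1) + 3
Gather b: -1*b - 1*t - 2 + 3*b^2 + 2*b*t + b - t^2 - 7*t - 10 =3*b^2 + 2*b*t - t^2 - 8*t - 12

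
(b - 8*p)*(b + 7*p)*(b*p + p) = b^3*p - b^2*p^2 + b^2*p - 56*b*p^3 - b*p^2 - 56*p^3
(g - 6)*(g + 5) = g^2 - g - 30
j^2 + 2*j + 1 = (j + 1)^2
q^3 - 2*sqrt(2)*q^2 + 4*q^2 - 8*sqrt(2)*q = q*(q + 4)*(q - 2*sqrt(2))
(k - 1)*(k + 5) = k^2 + 4*k - 5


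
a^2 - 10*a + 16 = (a - 8)*(a - 2)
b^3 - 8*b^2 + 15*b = b*(b - 5)*(b - 3)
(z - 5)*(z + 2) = z^2 - 3*z - 10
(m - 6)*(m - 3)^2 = m^3 - 12*m^2 + 45*m - 54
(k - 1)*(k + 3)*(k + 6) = k^3 + 8*k^2 + 9*k - 18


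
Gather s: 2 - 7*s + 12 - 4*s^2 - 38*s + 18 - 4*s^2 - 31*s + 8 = -8*s^2 - 76*s + 40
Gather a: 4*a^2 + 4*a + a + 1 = 4*a^2 + 5*a + 1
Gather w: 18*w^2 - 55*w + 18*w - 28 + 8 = 18*w^2 - 37*w - 20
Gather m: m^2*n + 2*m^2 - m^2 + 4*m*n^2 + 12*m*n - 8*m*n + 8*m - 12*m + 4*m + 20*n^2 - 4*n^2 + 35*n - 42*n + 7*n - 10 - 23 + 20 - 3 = m^2*(n + 1) + m*(4*n^2 + 4*n) + 16*n^2 - 16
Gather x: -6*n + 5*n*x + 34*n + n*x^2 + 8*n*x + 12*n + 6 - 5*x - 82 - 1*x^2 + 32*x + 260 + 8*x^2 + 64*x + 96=40*n + x^2*(n + 7) + x*(13*n + 91) + 280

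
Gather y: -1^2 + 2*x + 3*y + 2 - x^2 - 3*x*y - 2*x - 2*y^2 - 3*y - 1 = -x^2 - 3*x*y - 2*y^2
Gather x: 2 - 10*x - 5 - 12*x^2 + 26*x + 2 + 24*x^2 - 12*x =12*x^2 + 4*x - 1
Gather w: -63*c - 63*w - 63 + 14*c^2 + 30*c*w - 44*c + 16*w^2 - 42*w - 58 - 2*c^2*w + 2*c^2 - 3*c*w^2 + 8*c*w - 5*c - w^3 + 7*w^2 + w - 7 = 16*c^2 - 112*c - w^3 + w^2*(23 - 3*c) + w*(-2*c^2 + 38*c - 104) - 128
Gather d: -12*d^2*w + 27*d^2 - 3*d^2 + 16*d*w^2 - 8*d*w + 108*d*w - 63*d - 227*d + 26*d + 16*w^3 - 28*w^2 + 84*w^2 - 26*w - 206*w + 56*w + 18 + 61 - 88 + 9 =d^2*(24 - 12*w) + d*(16*w^2 + 100*w - 264) + 16*w^3 + 56*w^2 - 176*w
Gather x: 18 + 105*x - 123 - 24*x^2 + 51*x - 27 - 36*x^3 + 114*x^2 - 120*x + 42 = -36*x^3 + 90*x^2 + 36*x - 90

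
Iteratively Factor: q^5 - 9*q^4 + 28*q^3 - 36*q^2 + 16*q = (q)*(q^4 - 9*q^3 + 28*q^2 - 36*q + 16) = q*(q - 1)*(q^3 - 8*q^2 + 20*q - 16) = q*(q - 2)*(q - 1)*(q^2 - 6*q + 8) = q*(q - 2)^2*(q - 1)*(q - 4)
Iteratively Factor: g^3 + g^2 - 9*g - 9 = (g + 3)*(g^2 - 2*g - 3) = (g + 1)*(g + 3)*(g - 3)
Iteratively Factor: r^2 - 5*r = (r)*(r - 5)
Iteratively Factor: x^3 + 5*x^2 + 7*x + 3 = (x + 3)*(x^2 + 2*x + 1) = (x + 1)*(x + 3)*(x + 1)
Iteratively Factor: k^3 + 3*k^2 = (k)*(k^2 + 3*k) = k*(k + 3)*(k)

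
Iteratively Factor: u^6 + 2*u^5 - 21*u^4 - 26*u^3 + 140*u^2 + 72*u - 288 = (u + 3)*(u^5 - u^4 - 18*u^3 + 28*u^2 + 56*u - 96) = (u + 2)*(u + 3)*(u^4 - 3*u^3 - 12*u^2 + 52*u - 48) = (u - 2)*(u + 2)*(u + 3)*(u^3 - u^2 - 14*u + 24) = (u - 2)*(u + 2)*(u + 3)*(u + 4)*(u^2 - 5*u + 6) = (u - 3)*(u - 2)*(u + 2)*(u + 3)*(u + 4)*(u - 2)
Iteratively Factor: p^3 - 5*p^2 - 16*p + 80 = (p - 5)*(p^2 - 16) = (p - 5)*(p - 4)*(p + 4)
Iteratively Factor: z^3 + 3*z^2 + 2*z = (z + 1)*(z^2 + 2*z) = z*(z + 1)*(z + 2)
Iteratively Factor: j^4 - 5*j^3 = (j)*(j^3 - 5*j^2) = j*(j - 5)*(j^2) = j^2*(j - 5)*(j)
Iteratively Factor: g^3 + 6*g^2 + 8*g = (g)*(g^2 + 6*g + 8) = g*(g + 4)*(g + 2)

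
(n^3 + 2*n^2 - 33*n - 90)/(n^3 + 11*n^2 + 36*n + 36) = (n^2 - n - 30)/(n^2 + 8*n + 12)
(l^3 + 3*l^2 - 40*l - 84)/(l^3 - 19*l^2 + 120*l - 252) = (l^2 + 9*l + 14)/(l^2 - 13*l + 42)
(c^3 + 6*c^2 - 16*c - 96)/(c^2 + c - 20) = (c^2 + 10*c + 24)/(c + 5)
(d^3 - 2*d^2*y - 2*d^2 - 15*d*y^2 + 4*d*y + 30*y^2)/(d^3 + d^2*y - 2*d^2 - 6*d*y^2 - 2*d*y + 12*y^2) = (-d + 5*y)/(-d + 2*y)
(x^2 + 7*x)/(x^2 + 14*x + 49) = x/(x + 7)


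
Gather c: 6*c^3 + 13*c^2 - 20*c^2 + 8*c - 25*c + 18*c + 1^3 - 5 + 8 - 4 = 6*c^3 - 7*c^2 + c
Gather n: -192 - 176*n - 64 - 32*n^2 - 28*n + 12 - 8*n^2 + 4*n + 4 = -40*n^2 - 200*n - 240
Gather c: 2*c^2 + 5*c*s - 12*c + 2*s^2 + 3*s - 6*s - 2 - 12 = 2*c^2 + c*(5*s - 12) + 2*s^2 - 3*s - 14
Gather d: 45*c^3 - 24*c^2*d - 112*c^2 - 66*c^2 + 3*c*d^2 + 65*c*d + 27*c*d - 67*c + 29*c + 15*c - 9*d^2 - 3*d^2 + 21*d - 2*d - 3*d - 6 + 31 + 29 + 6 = 45*c^3 - 178*c^2 - 23*c + d^2*(3*c - 12) + d*(-24*c^2 + 92*c + 16) + 60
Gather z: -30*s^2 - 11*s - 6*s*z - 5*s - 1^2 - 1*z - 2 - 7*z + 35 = -30*s^2 - 16*s + z*(-6*s - 8) + 32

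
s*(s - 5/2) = s^2 - 5*s/2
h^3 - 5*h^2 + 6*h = h*(h - 3)*(h - 2)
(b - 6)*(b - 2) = b^2 - 8*b + 12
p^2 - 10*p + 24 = (p - 6)*(p - 4)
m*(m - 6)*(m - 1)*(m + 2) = m^4 - 5*m^3 - 8*m^2 + 12*m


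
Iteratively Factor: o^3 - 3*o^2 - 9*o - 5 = (o + 1)*(o^2 - 4*o - 5) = (o - 5)*(o + 1)*(o + 1)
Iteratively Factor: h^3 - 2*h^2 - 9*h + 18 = (h - 3)*(h^2 + h - 6) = (h - 3)*(h + 3)*(h - 2)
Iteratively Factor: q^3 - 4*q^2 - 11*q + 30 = (q - 2)*(q^2 - 2*q - 15) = (q - 5)*(q - 2)*(q + 3)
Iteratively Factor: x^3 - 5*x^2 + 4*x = (x - 4)*(x^2 - x) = (x - 4)*(x - 1)*(x)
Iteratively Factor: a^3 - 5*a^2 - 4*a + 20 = (a + 2)*(a^2 - 7*a + 10) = (a - 5)*(a + 2)*(a - 2)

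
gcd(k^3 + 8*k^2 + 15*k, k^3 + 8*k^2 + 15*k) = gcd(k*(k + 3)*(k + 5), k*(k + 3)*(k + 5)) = k^3 + 8*k^2 + 15*k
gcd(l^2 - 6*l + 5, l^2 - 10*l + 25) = l - 5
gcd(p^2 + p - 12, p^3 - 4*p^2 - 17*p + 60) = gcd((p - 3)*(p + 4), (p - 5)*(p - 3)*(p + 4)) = p^2 + p - 12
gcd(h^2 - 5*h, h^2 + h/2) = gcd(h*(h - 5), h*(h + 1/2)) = h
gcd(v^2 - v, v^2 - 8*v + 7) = v - 1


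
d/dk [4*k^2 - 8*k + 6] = 8*k - 8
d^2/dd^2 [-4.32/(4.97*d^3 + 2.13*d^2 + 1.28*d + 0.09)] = ((128.8224*d + 18.4032)*(4.97*d^3 + 2.13*d^2 + 1.28*d + 0.09) - 4.32*(14.91*d^2 + 4.26*d + 1.28)*(29.82*d^2 + 8.52*d + 2.56))/(4.97*d^3 + 2.13*d^2 + 1.28*d + 0.09)^3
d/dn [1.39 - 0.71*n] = -0.710000000000000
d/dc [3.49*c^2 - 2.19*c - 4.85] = 6.98*c - 2.19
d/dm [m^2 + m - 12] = 2*m + 1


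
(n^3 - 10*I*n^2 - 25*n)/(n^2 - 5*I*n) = n - 5*I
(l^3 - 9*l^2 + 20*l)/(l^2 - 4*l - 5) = l*(l - 4)/(l + 1)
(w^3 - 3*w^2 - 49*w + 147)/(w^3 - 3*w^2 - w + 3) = (w^2 - 49)/(w^2 - 1)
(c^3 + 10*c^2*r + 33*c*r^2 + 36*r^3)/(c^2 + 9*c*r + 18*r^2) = (c^2 + 7*c*r + 12*r^2)/(c + 6*r)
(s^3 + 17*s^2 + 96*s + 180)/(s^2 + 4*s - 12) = (s^2 + 11*s + 30)/(s - 2)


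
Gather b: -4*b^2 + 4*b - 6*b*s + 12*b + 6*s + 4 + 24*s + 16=-4*b^2 + b*(16 - 6*s) + 30*s + 20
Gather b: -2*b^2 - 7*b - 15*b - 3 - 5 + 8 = -2*b^2 - 22*b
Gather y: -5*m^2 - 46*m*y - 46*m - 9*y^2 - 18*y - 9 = -5*m^2 - 46*m - 9*y^2 + y*(-46*m - 18) - 9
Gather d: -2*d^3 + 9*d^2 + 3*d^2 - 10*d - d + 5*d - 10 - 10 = -2*d^3 + 12*d^2 - 6*d - 20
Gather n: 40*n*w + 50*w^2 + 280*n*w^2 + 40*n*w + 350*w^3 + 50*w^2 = n*(280*w^2 + 80*w) + 350*w^3 + 100*w^2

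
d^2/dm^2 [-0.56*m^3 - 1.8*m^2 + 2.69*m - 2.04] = -3.36*m - 3.6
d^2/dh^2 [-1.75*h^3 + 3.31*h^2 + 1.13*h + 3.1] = 6.62 - 10.5*h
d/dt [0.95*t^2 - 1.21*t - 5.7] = 1.9*t - 1.21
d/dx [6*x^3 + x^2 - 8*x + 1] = 18*x^2 + 2*x - 8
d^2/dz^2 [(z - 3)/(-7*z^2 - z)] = 2*(-49*z^3 + 441*z^2 + 63*z + 3)/(z^3*(343*z^3 + 147*z^2 + 21*z + 1))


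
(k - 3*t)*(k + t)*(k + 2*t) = k^3 - 7*k*t^2 - 6*t^3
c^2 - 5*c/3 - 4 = (c - 3)*(c + 4/3)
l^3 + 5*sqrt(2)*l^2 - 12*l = l*(l - sqrt(2))*(l + 6*sqrt(2))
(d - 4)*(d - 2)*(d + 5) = d^3 - d^2 - 22*d + 40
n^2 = n^2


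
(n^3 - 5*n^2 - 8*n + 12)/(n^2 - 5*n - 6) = (n^2 + n - 2)/(n + 1)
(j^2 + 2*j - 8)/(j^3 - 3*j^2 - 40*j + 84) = (j + 4)/(j^2 - j - 42)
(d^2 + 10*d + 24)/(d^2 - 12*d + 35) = (d^2 + 10*d + 24)/(d^2 - 12*d + 35)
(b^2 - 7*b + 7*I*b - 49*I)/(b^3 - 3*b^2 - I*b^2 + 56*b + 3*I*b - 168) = (b - 7)/(b^2 - b*(3 + 8*I) + 24*I)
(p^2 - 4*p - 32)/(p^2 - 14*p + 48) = (p + 4)/(p - 6)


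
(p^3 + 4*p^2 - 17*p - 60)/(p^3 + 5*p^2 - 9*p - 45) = (p - 4)/(p - 3)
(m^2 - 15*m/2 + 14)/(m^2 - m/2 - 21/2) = (m - 4)/(m + 3)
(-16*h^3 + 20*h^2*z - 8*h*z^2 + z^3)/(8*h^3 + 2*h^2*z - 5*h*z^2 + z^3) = (-2*h + z)/(h + z)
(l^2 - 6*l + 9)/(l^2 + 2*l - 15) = (l - 3)/(l + 5)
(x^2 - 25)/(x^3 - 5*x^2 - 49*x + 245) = (x + 5)/(x^2 - 49)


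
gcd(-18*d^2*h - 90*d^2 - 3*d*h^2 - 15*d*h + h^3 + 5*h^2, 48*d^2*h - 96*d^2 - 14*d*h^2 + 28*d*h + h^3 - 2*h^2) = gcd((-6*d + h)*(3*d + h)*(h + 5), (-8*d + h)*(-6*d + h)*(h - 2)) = 6*d - h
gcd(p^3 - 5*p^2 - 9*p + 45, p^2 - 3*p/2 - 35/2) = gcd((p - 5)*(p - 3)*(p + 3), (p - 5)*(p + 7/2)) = p - 5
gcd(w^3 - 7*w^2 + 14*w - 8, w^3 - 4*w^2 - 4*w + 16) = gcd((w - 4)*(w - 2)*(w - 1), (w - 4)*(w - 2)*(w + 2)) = w^2 - 6*w + 8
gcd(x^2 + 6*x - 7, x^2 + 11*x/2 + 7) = 1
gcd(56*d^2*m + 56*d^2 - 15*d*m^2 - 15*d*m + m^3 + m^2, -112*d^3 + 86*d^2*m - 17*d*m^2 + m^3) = 56*d^2 - 15*d*m + m^2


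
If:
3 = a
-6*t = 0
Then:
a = 3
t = 0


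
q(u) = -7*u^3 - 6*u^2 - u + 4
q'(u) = -21*u^2 - 12*u - 1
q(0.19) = 3.55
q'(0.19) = -4.04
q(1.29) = -22.30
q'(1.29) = -51.43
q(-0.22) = 4.00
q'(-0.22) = 0.62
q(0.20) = 3.50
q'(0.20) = -4.24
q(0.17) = 3.62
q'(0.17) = -3.65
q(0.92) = -7.45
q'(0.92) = -29.81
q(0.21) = 3.46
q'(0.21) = -4.45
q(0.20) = 3.50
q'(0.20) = -4.24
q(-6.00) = 1306.00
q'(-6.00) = -685.00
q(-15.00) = 22294.00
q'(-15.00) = -4546.00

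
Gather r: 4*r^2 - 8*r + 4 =4*r^2 - 8*r + 4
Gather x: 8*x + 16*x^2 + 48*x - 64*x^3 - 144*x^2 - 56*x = -64*x^3 - 128*x^2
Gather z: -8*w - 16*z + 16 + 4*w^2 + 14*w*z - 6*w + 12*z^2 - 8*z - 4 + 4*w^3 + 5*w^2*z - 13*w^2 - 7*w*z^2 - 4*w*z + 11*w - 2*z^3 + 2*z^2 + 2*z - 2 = 4*w^3 - 9*w^2 - 3*w - 2*z^3 + z^2*(14 - 7*w) + z*(5*w^2 + 10*w - 22) + 10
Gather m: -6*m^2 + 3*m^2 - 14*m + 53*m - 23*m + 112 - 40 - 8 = -3*m^2 + 16*m + 64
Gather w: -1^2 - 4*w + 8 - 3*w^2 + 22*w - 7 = -3*w^2 + 18*w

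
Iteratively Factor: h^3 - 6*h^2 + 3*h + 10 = (h + 1)*(h^2 - 7*h + 10) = (h - 2)*(h + 1)*(h - 5)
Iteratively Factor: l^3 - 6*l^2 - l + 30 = (l - 5)*(l^2 - l - 6) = (l - 5)*(l + 2)*(l - 3)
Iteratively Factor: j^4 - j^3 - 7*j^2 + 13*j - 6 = (j + 3)*(j^3 - 4*j^2 + 5*j - 2) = (j - 2)*(j + 3)*(j^2 - 2*j + 1) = (j - 2)*(j - 1)*(j + 3)*(j - 1)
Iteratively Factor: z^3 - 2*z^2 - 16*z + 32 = (z + 4)*(z^2 - 6*z + 8) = (z - 4)*(z + 4)*(z - 2)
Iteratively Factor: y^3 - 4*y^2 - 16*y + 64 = (y - 4)*(y^2 - 16) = (y - 4)*(y + 4)*(y - 4)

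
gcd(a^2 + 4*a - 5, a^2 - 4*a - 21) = 1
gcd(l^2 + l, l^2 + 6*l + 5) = l + 1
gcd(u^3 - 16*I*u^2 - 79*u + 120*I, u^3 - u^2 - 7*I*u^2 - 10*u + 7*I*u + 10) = u - 5*I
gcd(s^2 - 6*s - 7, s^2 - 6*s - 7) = s^2 - 6*s - 7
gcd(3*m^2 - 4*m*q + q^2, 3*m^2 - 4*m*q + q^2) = 3*m^2 - 4*m*q + q^2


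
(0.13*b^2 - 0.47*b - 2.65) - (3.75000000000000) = 0.13*b^2 - 0.47*b - 6.4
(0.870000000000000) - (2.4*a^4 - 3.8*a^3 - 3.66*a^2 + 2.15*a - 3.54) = -2.4*a^4 + 3.8*a^3 + 3.66*a^2 - 2.15*a + 4.41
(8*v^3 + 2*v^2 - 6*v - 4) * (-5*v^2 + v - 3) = -40*v^5 - 2*v^4 + 8*v^3 + 8*v^2 + 14*v + 12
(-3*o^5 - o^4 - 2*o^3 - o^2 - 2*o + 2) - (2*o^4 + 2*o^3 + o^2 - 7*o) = -3*o^5 - 3*o^4 - 4*o^3 - 2*o^2 + 5*o + 2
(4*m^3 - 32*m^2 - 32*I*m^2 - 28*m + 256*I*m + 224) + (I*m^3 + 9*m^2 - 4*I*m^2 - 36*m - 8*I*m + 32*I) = 4*m^3 + I*m^3 - 23*m^2 - 36*I*m^2 - 64*m + 248*I*m + 224 + 32*I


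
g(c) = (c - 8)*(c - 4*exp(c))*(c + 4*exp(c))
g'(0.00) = 240.00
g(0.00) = 128.00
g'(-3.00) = 75.83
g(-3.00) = -98.56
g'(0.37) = 472.70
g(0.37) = 254.83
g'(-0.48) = 106.15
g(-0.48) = 50.00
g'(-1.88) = 47.67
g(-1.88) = -31.24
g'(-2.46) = 59.84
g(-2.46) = -62.08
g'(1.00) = 1523.92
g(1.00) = 820.57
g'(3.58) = 161411.28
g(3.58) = 90953.69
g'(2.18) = 13301.87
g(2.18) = 7259.65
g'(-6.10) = 209.23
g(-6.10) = -524.66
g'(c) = (1 - 4*exp(c))*(c - 8)*(c + 4*exp(c)) + (c - 8)*(c - 4*exp(c))*(4*exp(c) + 1) + (c - 4*exp(c))*(c + 4*exp(c))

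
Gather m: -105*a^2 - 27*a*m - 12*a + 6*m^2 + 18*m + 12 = -105*a^2 - 12*a + 6*m^2 + m*(18 - 27*a) + 12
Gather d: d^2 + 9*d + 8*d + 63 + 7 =d^2 + 17*d + 70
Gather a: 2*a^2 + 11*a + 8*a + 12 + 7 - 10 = 2*a^2 + 19*a + 9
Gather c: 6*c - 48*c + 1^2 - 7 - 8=-42*c - 14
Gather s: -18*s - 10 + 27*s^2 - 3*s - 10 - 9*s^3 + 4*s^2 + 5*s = -9*s^3 + 31*s^2 - 16*s - 20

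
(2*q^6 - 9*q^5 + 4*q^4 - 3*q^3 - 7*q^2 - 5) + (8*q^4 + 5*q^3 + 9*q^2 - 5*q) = 2*q^6 - 9*q^5 + 12*q^4 + 2*q^3 + 2*q^2 - 5*q - 5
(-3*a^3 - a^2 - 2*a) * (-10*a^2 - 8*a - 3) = 30*a^5 + 34*a^4 + 37*a^3 + 19*a^2 + 6*a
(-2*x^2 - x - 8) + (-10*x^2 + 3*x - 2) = -12*x^2 + 2*x - 10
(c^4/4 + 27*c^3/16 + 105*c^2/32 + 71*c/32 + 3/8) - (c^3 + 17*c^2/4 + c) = c^4/4 + 11*c^3/16 - 31*c^2/32 + 39*c/32 + 3/8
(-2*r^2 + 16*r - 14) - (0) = -2*r^2 + 16*r - 14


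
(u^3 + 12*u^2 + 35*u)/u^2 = u + 12 + 35/u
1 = 1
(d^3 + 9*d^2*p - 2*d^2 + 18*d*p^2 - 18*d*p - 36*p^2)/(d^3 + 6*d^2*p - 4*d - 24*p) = (d + 3*p)/(d + 2)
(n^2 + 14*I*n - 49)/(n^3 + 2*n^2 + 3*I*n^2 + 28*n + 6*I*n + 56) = (n + 7*I)/(n^2 + n*(2 - 4*I) - 8*I)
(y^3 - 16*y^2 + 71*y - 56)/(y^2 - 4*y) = (y^3 - 16*y^2 + 71*y - 56)/(y*(y - 4))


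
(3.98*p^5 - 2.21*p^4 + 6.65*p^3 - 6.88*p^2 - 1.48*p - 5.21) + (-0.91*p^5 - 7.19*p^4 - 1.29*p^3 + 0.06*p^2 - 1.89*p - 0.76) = 3.07*p^5 - 9.4*p^4 + 5.36*p^3 - 6.82*p^2 - 3.37*p - 5.97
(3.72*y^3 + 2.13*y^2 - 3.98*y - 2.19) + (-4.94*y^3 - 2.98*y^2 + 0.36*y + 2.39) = -1.22*y^3 - 0.85*y^2 - 3.62*y + 0.2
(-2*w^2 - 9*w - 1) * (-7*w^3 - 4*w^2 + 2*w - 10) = 14*w^5 + 71*w^4 + 39*w^3 + 6*w^2 + 88*w + 10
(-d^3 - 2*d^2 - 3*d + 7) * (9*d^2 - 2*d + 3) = -9*d^5 - 16*d^4 - 26*d^3 + 63*d^2 - 23*d + 21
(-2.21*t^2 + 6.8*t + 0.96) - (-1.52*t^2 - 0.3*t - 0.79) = -0.69*t^2 + 7.1*t + 1.75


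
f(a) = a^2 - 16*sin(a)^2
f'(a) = 2*a - 32*sin(a)*cos(a)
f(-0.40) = -2.27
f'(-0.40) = 10.68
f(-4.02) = 6.68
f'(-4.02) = 7.68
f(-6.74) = 42.31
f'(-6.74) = -0.81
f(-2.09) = -7.69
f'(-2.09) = -17.97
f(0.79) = -7.45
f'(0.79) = -14.42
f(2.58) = 2.12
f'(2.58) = 19.58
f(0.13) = -0.25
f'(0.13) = -3.85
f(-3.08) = 9.43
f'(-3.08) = -8.13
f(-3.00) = 8.68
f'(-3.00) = -10.47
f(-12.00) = 139.39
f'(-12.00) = -38.49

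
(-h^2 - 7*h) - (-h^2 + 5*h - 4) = 4 - 12*h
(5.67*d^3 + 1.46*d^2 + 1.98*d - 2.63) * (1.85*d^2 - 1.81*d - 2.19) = 10.4895*d^5 - 7.5617*d^4 - 11.3969*d^3 - 11.6467*d^2 + 0.4241*d + 5.7597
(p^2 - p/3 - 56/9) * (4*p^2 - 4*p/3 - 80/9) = 4*p^4 - 8*p^3/3 - 100*p^2/3 + 304*p/27 + 4480/81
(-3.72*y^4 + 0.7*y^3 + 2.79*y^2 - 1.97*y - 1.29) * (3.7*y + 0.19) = -13.764*y^5 + 1.8832*y^4 + 10.456*y^3 - 6.7589*y^2 - 5.1473*y - 0.2451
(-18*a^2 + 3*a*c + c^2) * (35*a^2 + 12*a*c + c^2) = -630*a^4 - 111*a^3*c + 53*a^2*c^2 + 15*a*c^3 + c^4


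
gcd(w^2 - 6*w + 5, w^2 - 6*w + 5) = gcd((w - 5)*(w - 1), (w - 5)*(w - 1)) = w^2 - 6*w + 5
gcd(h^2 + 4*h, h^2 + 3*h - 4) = h + 4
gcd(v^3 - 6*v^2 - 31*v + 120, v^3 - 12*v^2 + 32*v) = v - 8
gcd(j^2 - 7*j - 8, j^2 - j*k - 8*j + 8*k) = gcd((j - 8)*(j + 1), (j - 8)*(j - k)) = j - 8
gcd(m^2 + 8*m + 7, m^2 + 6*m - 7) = m + 7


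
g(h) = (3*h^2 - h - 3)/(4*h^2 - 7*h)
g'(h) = (7 - 8*h)*(3*h^2 - h - 3)/(4*h^2 - 7*h)^2 + (6*h - 1)/(4*h^2 - 7*h) = (-17*h^2 + 24*h - 21)/(h^2*(16*h^2 - 56*h + 49))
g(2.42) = 1.87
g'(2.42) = -1.49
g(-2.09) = 0.38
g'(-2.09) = -0.14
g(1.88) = 5.85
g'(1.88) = -37.63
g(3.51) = 1.23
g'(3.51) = -0.24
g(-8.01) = 0.63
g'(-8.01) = -0.01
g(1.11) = 0.15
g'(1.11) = -1.90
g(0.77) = 0.66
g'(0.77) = -1.38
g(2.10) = 2.77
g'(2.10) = -5.27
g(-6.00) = 0.60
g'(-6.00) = -0.02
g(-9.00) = 0.64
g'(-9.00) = -0.01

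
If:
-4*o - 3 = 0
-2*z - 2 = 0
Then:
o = -3/4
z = -1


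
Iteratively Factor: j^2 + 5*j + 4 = (j + 1)*(j + 4)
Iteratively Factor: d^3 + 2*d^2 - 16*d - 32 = (d + 4)*(d^2 - 2*d - 8) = (d - 4)*(d + 4)*(d + 2)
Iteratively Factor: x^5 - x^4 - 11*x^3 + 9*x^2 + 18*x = (x)*(x^4 - x^3 - 11*x^2 + 9*x + 18) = x*(x - 3)*(x^3 + 2*x^2 - 5*x - 6) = x*(x - 3)*(x + 1)*(x^2 + x - 6) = x*(x - 3)*(x - 2)*(x + 1)*(x + 3)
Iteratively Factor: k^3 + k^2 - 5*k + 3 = (k - 1)*(k^2 + 2*k - 3) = (k - 1)*(k + 3)*(k - 1)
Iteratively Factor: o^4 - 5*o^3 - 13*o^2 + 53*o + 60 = (o - 4)*(o^3 - o^2 - 17*o - 15) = (o - 5)*(o - 4)*(o^2 + 4*o + 3) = (o - 5)*(o - 4)*(o + 3)*(o + 1)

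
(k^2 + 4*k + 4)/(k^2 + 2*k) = (k + 2)/k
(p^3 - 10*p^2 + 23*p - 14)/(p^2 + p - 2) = (p^2 - 9*p + 14)/(p + 2)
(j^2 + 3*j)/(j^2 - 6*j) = (j + 3)/(j - 6)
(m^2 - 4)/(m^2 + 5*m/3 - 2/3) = 3*(m - 2)/(3*m - 1)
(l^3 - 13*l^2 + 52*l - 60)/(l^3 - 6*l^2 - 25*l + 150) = (l - 2)/(l + 5)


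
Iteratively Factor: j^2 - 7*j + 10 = (j - 2)*(j - 5)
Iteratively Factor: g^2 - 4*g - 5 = (g - 5)*(g + 1)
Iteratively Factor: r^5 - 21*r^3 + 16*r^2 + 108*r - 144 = (r + 3)*(r^4 - 3*r^3 - 12*r^2 + 52*r - 48) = (r - 2)*(r + 3)*(r^3 - r^2 - 14*r + 24) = (r - 3)*(r - 2)*(r + 3)*(r^2 + 2*r - 8) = (r - 3)*(r - 2)^2*(r + 3)*(r + 4)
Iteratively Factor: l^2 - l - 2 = (l - 2)*(l + 1)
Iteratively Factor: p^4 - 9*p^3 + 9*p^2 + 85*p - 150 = (p + 3)*(p^3 - 12*p^2 + 45*p - 50) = (p - 5)*(p + 3)*(p^2 - 7*p + 10) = (p - 5)^2*(p + 3)*(p - 2)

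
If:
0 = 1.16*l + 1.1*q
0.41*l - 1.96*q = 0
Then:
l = 0.00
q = 0.00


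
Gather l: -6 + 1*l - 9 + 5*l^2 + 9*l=5*l^2 + 10*l - 15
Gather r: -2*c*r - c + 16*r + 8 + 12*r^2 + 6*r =-c + 12*r^2 + r*(22 - 2*c) + 8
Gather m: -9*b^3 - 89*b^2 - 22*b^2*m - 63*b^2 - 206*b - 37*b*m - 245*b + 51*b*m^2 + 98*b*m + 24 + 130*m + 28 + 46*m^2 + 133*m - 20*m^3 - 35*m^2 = -9*b^3 - 152*b^2 - 451*b - 20*m^3 + m^2*(51*b + 11) + m*(-22*b^2 + 61*b + 263) + 52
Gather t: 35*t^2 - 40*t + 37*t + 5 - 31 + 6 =35*t^2 - 3*t - 20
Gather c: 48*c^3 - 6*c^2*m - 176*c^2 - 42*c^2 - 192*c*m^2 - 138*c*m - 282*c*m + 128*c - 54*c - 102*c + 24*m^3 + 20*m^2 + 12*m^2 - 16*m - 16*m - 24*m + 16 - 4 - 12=48*c^3 + c^2*(-6*m - 218) + c*(-192*m^2 - 420*m - 28) + 24*m^3 + 32*m^2 - 56*m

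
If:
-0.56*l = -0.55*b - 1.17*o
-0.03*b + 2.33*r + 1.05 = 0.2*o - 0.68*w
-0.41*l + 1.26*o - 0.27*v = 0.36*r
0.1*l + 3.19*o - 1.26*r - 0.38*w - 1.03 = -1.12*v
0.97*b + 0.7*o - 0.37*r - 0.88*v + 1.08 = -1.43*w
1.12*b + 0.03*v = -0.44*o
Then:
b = -0.01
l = -0.01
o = 0.00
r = -0.28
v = 0.40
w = -0.58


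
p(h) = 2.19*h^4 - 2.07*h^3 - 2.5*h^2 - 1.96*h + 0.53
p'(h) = 8.76*h^3 - 6.21*h^2 - 5.0*h - 1.96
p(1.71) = -1.76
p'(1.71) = 15.13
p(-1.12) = 5.94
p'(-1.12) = -16.46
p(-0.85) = 2.80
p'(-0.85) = -7.58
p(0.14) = 0.20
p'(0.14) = -2.76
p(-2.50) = 107.70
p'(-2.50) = -165.15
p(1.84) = 0.67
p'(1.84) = 22.39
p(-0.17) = 0.80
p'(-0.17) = -1.33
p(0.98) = -3.72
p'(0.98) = -4.58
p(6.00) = 2289.89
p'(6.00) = 1636.64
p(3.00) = 93.65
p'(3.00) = 163.67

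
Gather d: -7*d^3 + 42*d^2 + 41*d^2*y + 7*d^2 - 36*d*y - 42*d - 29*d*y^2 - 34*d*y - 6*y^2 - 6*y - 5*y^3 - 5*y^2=-7*d^3 + d^2*(41*y + 49) + d*(-29*y^2 - 70*y - 42) - 5*y^3 - 11*y^2 - 6*y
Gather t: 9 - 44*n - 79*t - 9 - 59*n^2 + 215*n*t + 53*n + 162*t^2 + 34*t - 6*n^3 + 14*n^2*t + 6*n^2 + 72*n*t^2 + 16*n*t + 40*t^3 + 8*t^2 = -6*n^3 - 53*n^2 + 9*n + 40*t^3 + t^2*(72*n + 170) + t*(14*n^2 + 231*n - 45)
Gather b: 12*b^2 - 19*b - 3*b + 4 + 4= 12*b^2 - 22*b + 8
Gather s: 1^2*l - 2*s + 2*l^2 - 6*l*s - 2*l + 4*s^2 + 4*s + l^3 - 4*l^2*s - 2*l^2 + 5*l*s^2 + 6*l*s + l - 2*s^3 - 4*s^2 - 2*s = l^3 - 4*l^2*s + 5*l*s^2 - 2*s^3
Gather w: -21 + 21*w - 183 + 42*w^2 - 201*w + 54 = 42*w^2 - 180*w - 150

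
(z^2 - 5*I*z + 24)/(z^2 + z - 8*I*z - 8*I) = (z + 3*I)/(z + 1)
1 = 1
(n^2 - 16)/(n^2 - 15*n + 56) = (n^2 - 16)/(n^2 - 15*n + 56)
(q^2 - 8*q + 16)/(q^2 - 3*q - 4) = (q - 4)/(q + 1)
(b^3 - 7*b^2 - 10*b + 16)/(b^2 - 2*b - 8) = (b^2 - 9*b + 8)/(b - 4)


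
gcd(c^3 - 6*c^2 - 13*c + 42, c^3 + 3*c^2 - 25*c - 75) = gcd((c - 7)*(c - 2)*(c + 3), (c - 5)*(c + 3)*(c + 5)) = c + 3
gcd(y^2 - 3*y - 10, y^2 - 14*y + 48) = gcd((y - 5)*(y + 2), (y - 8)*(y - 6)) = 1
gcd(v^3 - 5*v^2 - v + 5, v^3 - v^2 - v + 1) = v^2 - 1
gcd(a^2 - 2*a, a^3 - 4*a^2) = a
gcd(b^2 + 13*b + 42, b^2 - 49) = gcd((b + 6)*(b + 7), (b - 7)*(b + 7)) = b + 7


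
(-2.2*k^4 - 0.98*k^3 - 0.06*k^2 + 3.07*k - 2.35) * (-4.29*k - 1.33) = 9.438*k^5 + 7.1302*k^4 + 1.5608*k^3 - 13.0905*k^2 + 5.9984*k + 3.1255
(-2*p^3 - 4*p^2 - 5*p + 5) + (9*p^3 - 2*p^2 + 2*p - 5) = 7*p^3 - 6*p^2 - 3*p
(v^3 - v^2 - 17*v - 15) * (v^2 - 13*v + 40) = v^5 - 14*v^4 + 36*v^3 + 166*v^2 - 485*v - 600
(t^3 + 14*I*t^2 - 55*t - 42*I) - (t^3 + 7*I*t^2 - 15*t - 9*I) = 7*I*t^2 - 40*t - 33*I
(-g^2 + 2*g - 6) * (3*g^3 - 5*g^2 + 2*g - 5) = -3*g^5 + 11*g^4 - 30*g^3 + 39*g^2 - 22*g + 30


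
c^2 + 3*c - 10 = (c - 2)*(c + 5)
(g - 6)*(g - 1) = g^2 - 7*g + 6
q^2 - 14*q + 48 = (q - 8)*(q - 6)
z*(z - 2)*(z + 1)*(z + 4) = z^4 + 3*z^3 - 6*z^2 - 8*z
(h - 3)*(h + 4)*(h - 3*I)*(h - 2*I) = h^4 + h^3 - 5*I*h^3 - 18*h^2 - 5*I*h^2 - 6*h + 60*I*h + 72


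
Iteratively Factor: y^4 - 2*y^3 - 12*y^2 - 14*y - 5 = (y - 5)*(y^3 + 3*y^2 + 3*y + 1) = (y - 5)*(y + 1)*(y^2 + 2*y + 1) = (y - 5)*(y + 1)^2*(y + 1)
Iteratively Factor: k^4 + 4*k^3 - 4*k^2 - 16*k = (k + 4)*(k^3 - 4*k) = (k - 2)*(k + 4)*(k^2 + 2*k) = (k - 2)*(k + 2)*(k + 4)*(k)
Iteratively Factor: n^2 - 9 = (n + 3)*(n - 3)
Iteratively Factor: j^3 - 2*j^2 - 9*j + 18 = (j + 3)*(j^2 - 5*j + 6) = (j - 2)*(j + 3)*(j - 3)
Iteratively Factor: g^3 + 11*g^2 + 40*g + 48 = (g + 4)*(g^2 + 7*g + 12) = (g + 4)^2*(g + 3)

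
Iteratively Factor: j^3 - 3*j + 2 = (j - 1)*(j^2 + j - 2) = (j - 1)^2*(j + 2)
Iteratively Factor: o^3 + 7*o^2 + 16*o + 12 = (o + 2)*(o^2 + 5*o + 6) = (o + 2)*(o + 3)*(o + 2)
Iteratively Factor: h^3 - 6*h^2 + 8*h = (h - 2)*(h^2 - 4*h) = (h - 4)*(h - 2)*(h)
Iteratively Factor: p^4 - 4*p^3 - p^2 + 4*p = (p - 1)*(p^3 - 3*p^2 - 4*p) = (p - 4)*(p - 1)*(p^2 + p) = (p - 4)*(p - 1)*(p + 1)*(p)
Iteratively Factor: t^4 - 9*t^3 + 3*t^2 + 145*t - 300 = (t + 4)*(t^3 - 13*t^2 + 55*t - 75) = (t - 5)*(t + 4)*(t^2 - 8*t + 15) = (t - 5)^2*(t + 4)*(t - 3)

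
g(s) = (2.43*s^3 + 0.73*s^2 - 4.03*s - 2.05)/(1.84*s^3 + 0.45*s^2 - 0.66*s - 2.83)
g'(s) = (-5.52*s^2 - 0.9*s + 0.66)*(2.43*s^3 + 0.73*s^2 - 4.03*s - 2.05)/(1.84*s^3 + 0.45*s^2 - 0.66*s - 2.83)^2 + (7.29*s^2 + 1.46*s - 4.03)/(1.84*s^3 + 0.45*s^2 - 0.66*s - 2.83) = (-0.2497*s^4 + 11.6228*s^3 - 7.983*s^2 - 2.2868*s + 10.0519)/(3.3856*s^6 + 1.656*s^5 - 2.2263*s^4 - 11.0084*s^3 - 2.1114*s^2 + 3.7356*s + 8.0089)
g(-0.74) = -0.12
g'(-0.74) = 0.32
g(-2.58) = 0.96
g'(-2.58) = -0.28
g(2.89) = 1.18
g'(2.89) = 0.11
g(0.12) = 0.87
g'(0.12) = 1.15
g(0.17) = 0.93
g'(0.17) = 1.11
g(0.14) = 0.89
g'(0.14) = 1.14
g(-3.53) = 1.13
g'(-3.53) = -0.11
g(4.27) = 1.26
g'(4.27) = 0.03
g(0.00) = 0.72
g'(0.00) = 1.26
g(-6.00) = 1.25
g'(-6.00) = -0.02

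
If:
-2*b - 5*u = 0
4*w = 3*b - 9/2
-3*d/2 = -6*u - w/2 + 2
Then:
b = 4*w/3 + 3/2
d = -9*w/5 - 56/15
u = -8*w/15 - 3/5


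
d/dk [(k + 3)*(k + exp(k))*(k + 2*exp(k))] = (k + 3)*(k + exp(k))*(2*exp(k) + 1) + (k + 3)*(k + 2*exp(k))*(exp(k) + 1) + (k + exp(k))*(k + 2*exp(k))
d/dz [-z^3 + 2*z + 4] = 2 - 3*z^2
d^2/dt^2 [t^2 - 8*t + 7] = 2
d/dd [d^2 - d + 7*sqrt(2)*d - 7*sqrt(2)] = 2*d - 1 + 7*sqrt(2)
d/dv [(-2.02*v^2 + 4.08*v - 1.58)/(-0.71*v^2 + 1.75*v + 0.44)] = (-0.638199999999999*v^2 - 4.0212*v + 4.5602)/(0.5041*v^4 - 2.485*v^3 + 2.4377*v^2 + 1.54*v + 0.1936)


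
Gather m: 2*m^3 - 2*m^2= 2*m^3 - 2*m^2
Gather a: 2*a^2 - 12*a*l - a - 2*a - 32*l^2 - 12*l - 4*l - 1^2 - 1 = 2*a^2 + a*(-12*l - 3) - 32*l^2 - 16*l - 2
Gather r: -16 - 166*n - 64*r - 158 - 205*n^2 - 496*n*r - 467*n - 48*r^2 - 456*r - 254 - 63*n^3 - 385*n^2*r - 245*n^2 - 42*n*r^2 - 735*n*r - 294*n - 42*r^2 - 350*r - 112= -63*n^3 - 450*n^2 - 927*n + r^2*(-42*n - 90) + r*(-385*n^2 - 1231*n - 870) - 540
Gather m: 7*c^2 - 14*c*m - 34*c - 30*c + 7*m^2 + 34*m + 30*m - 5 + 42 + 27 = 7*c^2 - 64*c + 7*m^2 + m*(64 - 14*c) + 64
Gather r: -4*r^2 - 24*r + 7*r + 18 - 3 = -4*r^2 - 17*r + 15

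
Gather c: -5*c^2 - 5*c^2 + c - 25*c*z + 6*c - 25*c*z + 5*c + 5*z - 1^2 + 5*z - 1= -10*c^2 + c*(12 - 50*z) + 10*z - 2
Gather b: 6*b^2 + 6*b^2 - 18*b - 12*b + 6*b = 12*b^2 - 24*b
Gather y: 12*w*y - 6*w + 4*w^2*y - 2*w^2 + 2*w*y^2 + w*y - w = -2*w^2 + 2*w*y^2 - 7*w + y*(4*w^2 + 13*w)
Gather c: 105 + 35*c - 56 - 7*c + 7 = 28*c + 56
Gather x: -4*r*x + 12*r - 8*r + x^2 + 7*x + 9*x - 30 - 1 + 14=4*r + x^2 + x*(16 - 4*r) - 17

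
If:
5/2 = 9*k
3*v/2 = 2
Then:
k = 5/18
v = 4/3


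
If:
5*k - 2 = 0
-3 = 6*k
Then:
No Solution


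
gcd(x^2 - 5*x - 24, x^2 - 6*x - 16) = x - 8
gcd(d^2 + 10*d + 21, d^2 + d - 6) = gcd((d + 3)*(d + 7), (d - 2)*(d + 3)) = d + 3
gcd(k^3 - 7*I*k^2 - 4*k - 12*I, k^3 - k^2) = 1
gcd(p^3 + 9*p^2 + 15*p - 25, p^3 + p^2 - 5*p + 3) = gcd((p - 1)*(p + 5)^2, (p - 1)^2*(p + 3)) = p - 1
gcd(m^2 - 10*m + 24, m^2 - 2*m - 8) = m - 4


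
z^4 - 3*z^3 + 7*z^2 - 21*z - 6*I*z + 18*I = (z - 3)*(z - 2*I)*(z - I)*(z + 3*I)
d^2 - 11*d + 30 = (d - 6)*(d - 5)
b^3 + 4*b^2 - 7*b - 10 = (b - 2)*(b + 1)*(b + 5)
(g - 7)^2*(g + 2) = g^3 - 12*g^2 + 21*g + 98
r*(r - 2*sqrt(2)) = r^2 - 2*sqrt(2)*r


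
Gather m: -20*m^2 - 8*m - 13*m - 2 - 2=-20*m^2 - 21*m - 4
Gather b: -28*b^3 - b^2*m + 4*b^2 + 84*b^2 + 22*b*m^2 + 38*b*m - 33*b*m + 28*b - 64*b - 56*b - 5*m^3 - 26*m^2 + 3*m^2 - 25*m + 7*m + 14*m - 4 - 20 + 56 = -28*b^3 + b^2*(88 - m) + b*(22*m^2 + 5*m - 92) - 5*m^3 - 23*m^2 - 4*m + 32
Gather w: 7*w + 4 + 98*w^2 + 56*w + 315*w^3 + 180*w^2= 315*w^3 + 278*w^2 + 63*w + 4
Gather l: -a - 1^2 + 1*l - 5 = -a + l - 6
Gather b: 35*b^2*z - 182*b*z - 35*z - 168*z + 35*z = 35*b^2*z - 182*b*z - 168*z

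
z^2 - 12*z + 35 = (z - 7)*(z - 5)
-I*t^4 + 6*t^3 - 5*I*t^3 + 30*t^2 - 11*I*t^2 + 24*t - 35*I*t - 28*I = (t + 4)*(t - I)*(t + 7*I)*(-I*t - I)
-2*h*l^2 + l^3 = l^2*(-2*h + l)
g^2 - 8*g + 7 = (g - 7)*(g - 1)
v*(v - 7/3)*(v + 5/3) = v^3 - 2*v^2/3 - 35*v/9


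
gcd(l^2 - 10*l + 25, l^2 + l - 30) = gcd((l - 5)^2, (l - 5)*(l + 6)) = l - 5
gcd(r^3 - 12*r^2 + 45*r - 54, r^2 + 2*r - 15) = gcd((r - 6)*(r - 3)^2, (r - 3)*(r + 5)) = r - 3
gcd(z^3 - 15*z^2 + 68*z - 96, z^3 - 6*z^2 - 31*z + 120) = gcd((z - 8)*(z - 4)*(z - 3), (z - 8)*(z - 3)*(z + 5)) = z^2 - 11*z + 24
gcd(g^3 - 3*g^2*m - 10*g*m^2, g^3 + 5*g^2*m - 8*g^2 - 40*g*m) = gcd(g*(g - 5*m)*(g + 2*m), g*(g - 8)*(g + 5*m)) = g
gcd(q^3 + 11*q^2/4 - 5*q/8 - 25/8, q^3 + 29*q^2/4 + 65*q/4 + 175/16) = q^2 + 15*q/4 + 25/8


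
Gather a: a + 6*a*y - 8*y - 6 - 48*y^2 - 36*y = a*(6*y + 1) - 48*y^2 - 44*y - 6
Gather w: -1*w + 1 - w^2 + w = 1 - w^2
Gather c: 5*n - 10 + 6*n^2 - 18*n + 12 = 6*n^2 - 13*n + 2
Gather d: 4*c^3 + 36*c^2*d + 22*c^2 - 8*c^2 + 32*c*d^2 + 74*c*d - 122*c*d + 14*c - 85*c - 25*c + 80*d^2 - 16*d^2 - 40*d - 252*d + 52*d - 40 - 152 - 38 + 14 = 4*c^3 + 14*c^2 - 96*c + d^2*(32*c + 64) + d*(36*c^2 - 48*c - 240) - 216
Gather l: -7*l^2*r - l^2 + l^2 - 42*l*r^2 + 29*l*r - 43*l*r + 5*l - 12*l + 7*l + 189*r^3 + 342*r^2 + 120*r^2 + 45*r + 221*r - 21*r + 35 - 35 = -7*l^2*r + l*(-42*r^2 - 14*r) + 189*r^3 + 462*r^2 + 245*r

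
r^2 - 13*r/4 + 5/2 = (r - 2)*(r - 5/4)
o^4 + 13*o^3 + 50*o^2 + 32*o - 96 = (o - 1)*(o + 4)^2*(o + 6)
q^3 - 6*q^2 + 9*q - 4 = (q - 4)*(q - 1)^2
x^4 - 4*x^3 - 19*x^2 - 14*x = x*(x - 7)*(x + 1)*(x + 2)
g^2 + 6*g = g*(g + 6)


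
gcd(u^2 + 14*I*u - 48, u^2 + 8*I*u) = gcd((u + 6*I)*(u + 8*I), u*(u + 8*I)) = u + 8*I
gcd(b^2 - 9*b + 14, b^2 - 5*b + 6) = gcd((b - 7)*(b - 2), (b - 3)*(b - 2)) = b - 2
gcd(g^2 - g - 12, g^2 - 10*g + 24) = g - 4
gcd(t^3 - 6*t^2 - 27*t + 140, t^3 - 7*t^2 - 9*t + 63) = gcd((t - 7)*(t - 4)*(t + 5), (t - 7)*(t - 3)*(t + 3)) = t - 7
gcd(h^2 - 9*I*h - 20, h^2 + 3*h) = 1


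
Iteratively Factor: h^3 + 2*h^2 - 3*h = (h)*(h^2 + 2*h - 3) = h*(h - 1)*(h + 3)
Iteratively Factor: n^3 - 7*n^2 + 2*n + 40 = (n - 5)*(n^2 - 2*n - 8) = (n - 5)*(n - 4)*(n + 2)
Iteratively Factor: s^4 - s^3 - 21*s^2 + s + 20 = (s + 4)*(s^3 - 5*s^2 - s + 5) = (s - 1)*(s + 4)*(s^2 - 4*s - 5) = (s - 5)*(s - 1)*(s + 4)*(s + 1)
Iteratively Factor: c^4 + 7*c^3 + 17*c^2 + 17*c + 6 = (c + 1)*(c^3 + 6*c^2 + 11*c + 6) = (c + 1)*(c + 2)*(c^2 + 4*c + 3) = (c + 1)^2*(c + 2)*(c + 3)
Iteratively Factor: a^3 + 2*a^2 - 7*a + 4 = (a + 4)*(a^2 - 2*a + 1) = (a - 1)*(a + 4)*(a - 1)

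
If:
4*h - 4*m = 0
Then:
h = m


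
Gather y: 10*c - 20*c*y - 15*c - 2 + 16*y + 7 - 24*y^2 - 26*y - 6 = -5*c - 24*y^2 + y*(-20*c - 10) - 1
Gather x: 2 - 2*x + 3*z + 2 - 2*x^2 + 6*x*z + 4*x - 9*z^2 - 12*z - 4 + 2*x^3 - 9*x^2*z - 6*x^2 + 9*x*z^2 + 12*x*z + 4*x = 2*x^3 + x^2*(-9*z - 8) + x*(9*z^2 + 18*z + 6) - 9*z^2 - 9*z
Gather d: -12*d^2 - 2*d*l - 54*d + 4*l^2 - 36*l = -12*d^2 + d*(-2*l - 54) + 4*l^2 - 36*l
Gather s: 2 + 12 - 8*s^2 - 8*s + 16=-8*s^2 - 8*s + 30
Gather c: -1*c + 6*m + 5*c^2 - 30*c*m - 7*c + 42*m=5*c^2 + c*(-30*m - 8) + 48*m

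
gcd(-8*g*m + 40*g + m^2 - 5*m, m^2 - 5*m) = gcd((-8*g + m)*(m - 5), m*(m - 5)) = m - 5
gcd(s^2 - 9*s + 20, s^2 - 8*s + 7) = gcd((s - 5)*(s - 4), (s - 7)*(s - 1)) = 1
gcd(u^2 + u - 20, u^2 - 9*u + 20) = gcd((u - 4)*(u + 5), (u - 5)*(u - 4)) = u - 4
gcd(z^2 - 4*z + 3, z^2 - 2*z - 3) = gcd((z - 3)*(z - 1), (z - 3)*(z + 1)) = z - 3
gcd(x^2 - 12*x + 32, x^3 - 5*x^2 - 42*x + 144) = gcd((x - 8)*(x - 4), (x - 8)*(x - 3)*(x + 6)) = x - 8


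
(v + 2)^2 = v^2 + 4*v + 4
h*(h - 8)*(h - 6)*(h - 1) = h^4 - 15*h^3 + 62*h^2 - 48*h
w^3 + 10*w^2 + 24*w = w*(w + 4)*(w + 6)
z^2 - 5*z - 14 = (z - 7)*(z + 2)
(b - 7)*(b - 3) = b^2 - 10*b + 21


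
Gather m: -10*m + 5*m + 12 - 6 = 6 - 5*m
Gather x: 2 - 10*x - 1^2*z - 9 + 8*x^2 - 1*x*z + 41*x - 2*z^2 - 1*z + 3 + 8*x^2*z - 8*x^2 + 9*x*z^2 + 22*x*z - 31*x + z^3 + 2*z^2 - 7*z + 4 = 8*x^2*z + x*(9*z^2 + 21*z) + z^3 - 9*z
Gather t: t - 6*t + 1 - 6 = -5*t - 5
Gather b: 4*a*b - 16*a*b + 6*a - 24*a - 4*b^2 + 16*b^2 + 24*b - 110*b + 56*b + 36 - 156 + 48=-18*a + 12*b^2 + b*(-12*a - 30) - 72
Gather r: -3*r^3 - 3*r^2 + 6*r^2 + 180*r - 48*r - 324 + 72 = -3*r^3 + 3*r^2 + 132*r - 252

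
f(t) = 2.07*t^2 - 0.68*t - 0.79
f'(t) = 4.14*t - 0.68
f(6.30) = 77.08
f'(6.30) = 25.40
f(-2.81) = 17.47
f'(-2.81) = -12.31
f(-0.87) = 1.37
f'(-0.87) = -4.28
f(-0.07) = -0.73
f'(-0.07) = -0.97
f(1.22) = 1.46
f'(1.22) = 4.37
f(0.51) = -0.60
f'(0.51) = 1.43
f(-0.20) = -0.57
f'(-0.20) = -1.51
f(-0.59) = 0.33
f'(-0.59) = -3.12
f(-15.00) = 475.16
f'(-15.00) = -62.78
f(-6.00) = 77.81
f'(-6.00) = -25.52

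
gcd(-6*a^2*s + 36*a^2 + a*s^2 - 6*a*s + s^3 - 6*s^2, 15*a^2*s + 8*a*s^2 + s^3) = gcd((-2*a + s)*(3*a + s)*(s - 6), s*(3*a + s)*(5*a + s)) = 3*a + s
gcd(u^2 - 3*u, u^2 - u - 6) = u - 3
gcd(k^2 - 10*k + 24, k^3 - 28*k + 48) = k - 4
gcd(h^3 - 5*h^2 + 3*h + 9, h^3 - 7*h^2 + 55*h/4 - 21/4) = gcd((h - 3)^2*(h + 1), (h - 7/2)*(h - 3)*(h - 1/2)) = h - 3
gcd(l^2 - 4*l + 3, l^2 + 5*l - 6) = l - 1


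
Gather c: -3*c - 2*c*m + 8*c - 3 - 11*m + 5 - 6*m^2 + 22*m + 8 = c*(5 - 2*m) - 6*m^2 + 11*m + 10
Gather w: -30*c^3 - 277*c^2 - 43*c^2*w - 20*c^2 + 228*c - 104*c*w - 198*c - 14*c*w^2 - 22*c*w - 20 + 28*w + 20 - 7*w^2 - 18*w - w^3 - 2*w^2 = -30*c^3 - 297*c^2 + 30*c - w^3 + w^2*(-14*c - 9) + w*(-43*c^2 - 126*c + 10)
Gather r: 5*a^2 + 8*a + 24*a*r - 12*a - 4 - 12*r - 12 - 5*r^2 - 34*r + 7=5*a^2 - 4*a - 5*r^2 + r*(24*a - 46) - 9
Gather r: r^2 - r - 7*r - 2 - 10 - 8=r^2 - 8*r - 20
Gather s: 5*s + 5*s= 10*s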